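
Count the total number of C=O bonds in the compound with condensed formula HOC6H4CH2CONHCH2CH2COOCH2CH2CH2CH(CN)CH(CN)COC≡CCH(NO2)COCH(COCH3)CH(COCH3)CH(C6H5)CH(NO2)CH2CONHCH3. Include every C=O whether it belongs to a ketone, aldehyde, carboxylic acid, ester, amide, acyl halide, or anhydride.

7

CH2CONHCH2: amide, 1 C=O (running total 1).
CH2COOCH2: ester, 1 C=O (running total 2).
CO: ketone, 1 C=O (running total 3).
CO: ketone, 1 C=O (running total 4).
CH(COCH3): ketone, 1 C=O (running total 5).
CH(COCH3): ketone, 1 C=O (running total 6).
CONHCH3: amide, 1 C=O (running total 7).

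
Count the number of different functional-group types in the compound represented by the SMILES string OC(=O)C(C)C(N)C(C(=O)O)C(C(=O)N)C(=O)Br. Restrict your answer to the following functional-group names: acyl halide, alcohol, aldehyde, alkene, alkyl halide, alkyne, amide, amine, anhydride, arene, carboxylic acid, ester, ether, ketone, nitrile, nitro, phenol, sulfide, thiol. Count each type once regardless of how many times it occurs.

–COOH: carbonyl C bonded to –OH and C → carboxylic acid (the –OH is not a separate alcohol).
–NH2 on an sp³ carbon with no adjacent C=O → amine.
pendant –COOH: carbonyl C bonded to C and –OH → carboxylic acid.
pendant –CONH2: carbonyl C bonded to C and N → amide.
–C(=O)Br: carbonyl C bonded to C and to a halogen → acyl halide (not alkyl halide).
Distinct types present: acyl halide, amide, amine, carboxylic acid.

4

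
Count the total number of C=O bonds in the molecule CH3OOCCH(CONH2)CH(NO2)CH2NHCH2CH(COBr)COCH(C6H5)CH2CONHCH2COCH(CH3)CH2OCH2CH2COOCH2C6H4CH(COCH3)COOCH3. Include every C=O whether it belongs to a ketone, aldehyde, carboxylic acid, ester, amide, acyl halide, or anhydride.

CH3OOC: ester, 1 C=O (running total 1).
CH(CONH2): amide, 1 C=O (running total 2).
CH(COBr): acyl halide, 1 C=O (running total 3).
CO: ketone, 1 C=O (running total 4).
CH2CONHCH2: amide, 1 C=O (running total 5).
CO: ketone, 1 C=O (running total 6).
CH2COOCH2: ester, 1 C=O (running total 7).
CH(COCH3): ketone, 1 C=O (running total 8).
COOCH3: ester, 1 C=O (running total 9).

9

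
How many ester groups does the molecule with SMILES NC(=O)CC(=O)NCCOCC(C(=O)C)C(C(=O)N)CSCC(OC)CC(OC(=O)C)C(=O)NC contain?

Reading the structure from left to right:
  H2NCO: –C(=O)NH2: carbonyl C bonded to C and to N → amide (the N is not a separate amine).
  CH2CONHCH2: –C(=O)–N– linkage → amide (the N is not an amine).
  CH2OCH2: C–O–C with sp³ carbons on both sides and no adjacent C=O → ether.
  CH(COCH3): pendant –COCH3: carbonyl C bonded to two carbons → ketone.
  CH(CONH2): pendant –CONH2: carbonyl C bonded to C and N → amide.
  CH2SCH2: C–S–C linkage → sulfide (thioether).
  CH(OCH3): pendant –OCH3: C–O–C with sp³ C, no adjacent C=O → ether.
  CH(OCOCH3): pendant –OC(=O)CH3: an acyloxy group → ester.
  CONHCH3: –C(=O)NHCH3: carbonyl C bonded to C and to N → amide (the N is not an amine).
Ester appears at: CH(OCOCH3) → 1.

1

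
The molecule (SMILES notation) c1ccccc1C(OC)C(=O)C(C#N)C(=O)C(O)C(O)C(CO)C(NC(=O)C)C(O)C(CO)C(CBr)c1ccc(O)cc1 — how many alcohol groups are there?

5

Reading the structure from left to right:
  C6H5: C6H5– phenyl ring → arene.
  CH(OCH3): pendant –OCH3: C–O–C with sp³ C, no adjacent C=O → ether.
  CO: –C(=O)– with carbon on both sides → ketone.
  CH(CN): pendant –C≡N: nitrile.
  CO: –C(=O)– with carbon on both sides → ketone.
  CH(OH): –OH on an sp³ carbon → alcohol (secondary).
  CH(OH): –OH on an sp³ carbon → alcohol (secondary).
  CH(CH2OH): pendant –CH2OH on an sp³ backbone C → alcohol.
  CH(NHCOCH3): pendant –NHC(=O)CH3: N bonded to a carbonyl → amide (not amine).
  CH(OH): –OH on an sp³ carbon → alcohol (secondary).
  CH(CH2OH): pendant –CH2OH on an sp³ backbone C → alcohol.
  CH(CH2Br): pendant –CH2X: halogen on sp³ carbon → alkyl halide.
  C6H4OH: –OH attached directly to an aromatic ring → phenol (not alcohol); the ring itself is an arene.
Alcohol appears at: CH(OH), CH(OH), CH(CH2OH), CH(OH), CH(CH2OH) → 5.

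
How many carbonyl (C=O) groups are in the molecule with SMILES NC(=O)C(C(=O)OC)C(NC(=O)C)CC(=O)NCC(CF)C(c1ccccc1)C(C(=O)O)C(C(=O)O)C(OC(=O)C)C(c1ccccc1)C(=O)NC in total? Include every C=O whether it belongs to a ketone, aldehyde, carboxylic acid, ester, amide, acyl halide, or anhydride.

H2NCO: amide, 1 C=O (running total 1).
CH(COOCH3): ester, 1 C=O (running total 2).
CH(NHCOCH3): amide, 1 C=O (running total 3).
CH2CONHCH2: amide, 1 C=O (running total 4).
CH(COOH): carboxylic acid, 1 C=O (running total 5).
CH(COOH): carboxylic acid, 1 C=O (running total 6).
CH(OCOCH3): ester, 1 C=O (running total 7).
CONHCH3: amide, 1 C=O (running total 8).

8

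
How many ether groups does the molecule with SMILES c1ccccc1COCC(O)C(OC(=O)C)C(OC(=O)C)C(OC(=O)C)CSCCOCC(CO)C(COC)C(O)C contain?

C6H5– phenyl ring → arene.
C–O–C with sp³ carbons on both sides and no adjacent C=O → ether.
–OH on an sp³ carbon → alcohol (secondary).
pendant –OC(=O)CH3: an acyloxy group → ester.
pendant –OC(=O)CH3: an acyloxy group → ester.
pendant –OC(=O)CH3: an acyloxy group → ester.
C–S–C linkage → sulfide (thioether).
C–O–C with sp³ carbons on both sides and no adjacent C=O → ether.
pendant –CH2OH on an sp³ backbone C → alcohol.
pendant –CH2OCH3: C–O–C linkage → ether.
–OH on an sp³ carbon → alcohol (secondary).
Ether appears at: CH2OCH2, CH2OCH2, CH(CH2OCH3) → 3.

3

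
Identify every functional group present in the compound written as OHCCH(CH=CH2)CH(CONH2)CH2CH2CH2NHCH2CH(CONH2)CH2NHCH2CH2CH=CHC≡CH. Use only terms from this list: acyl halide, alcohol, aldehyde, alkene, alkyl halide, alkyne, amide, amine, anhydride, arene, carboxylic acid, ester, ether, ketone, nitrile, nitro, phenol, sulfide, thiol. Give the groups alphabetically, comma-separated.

aldehyde, alkene, alkyne, amide, amine

Working along the chain:
  OHC: terminal –CHO: carbonyl C bonded to H and C → aldehyde.
  CH(CH=CH2): pendant –CH=CH2: C=C double bond → alkene.
  CH(CONH2): pendant –CONH2: carbonyl C bonded to C and N → amide.
  CH2NHCH2: C–N–C with sp³ carbons and no adjacent C=O → amine (secondary).
  CH(CONH2): pendant –CONH2: carbonyl C bonded to C and N → amide.
  CH2NHCH2: C–N–C with sp³ carbons and no adjacent C=O → amine (secondary).
  CH=CH: C=C double bond → alkene.
  C≡CH: C≡C triple bond → alkyne.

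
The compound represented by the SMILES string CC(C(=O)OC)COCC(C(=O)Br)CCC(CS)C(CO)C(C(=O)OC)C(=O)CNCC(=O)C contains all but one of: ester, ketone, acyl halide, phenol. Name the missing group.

phenol

ester: present (CH(COOCH3) — pendant –COOCH3: carbonyl C bonded to C and –OCH3 → ester).
acyl halide: present (CH(COBr) — pendant –C(=O)X: carbonyl C bonded to C and halogen → acyl halide).
ketone: present (CO — –C(=O)– with carbon on both sides → ketone).
phenol: absent. In CH(CH2OH), the –OH is on an sp³ carbon, not on an aromatic ring, so it is an alcohol.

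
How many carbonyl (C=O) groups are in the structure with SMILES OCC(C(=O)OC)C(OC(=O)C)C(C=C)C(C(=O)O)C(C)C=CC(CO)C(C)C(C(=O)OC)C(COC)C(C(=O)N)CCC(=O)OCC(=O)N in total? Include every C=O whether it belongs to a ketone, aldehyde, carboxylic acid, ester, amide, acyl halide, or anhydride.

7

CH(COOCH3): ester, 1 C=O (running total 1).
CH(OCOCH3): ester, 1 C=O (running total 2).
CH(COOH): carboxylic acid, 1 C=O (running total 3).
CH(COOCH3): ester, 1 C=O (running total 4).
CH(CONH2): amide, 1 C=O (running total 5).
CH2COOCH2: ester, 1 C=O (running total 6).
CONH2: amide, 1 C=O (running total 7).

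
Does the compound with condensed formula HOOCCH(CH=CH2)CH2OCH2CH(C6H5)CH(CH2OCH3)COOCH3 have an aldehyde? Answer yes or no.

no

Working along the chain:
  HOOC: –COOH: carbonyl C bonded to –OH and C → carboxylic acid (the –OH is not a separate alcohol).
  CH(CH=CH2): pendant –CH=CH2: C=C double bond → alkene.
  CH2OCH2: C–O–C with sp³ carbons on both sides and no adjacent C=O → ether.
  CH(C6H5): pendant –C6H5: benzene ring → arene.
  CH(CH2OCH3): pendant –CH2OCH3: C–O–C linkage → ether.
  COOCH3: –C(=O)OCH3: carbonyl C bonded to C and to –OCH3 → ester (not ketone + ether).
In HOOC, the carbonyl carbon bears –OH, not –H, so it is a carboxylic acid.
The groups actually present are: alkene, arene, carboxylic acid, ester, ether.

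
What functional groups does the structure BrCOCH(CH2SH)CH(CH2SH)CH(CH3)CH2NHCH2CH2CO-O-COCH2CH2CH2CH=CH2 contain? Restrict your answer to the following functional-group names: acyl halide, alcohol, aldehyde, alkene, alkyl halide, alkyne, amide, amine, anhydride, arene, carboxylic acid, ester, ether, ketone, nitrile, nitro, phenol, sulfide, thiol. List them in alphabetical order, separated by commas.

–C(=O)Br: carbonyl C bonded to C and to a halogen → acyl halide (not alkyl halide).
pendant –CH2SH → thiol.
pendant –CH2SH → thiol.
C–N–C with sp³ carbons and no adjacent C=O → amine (secondary).
two acyl groups sharing one oxygen, –C(=O)–O–C(=O)– → anhydride.
C=C double bond → alkene.

acyl halide, alkene, amine, anhydride, thiol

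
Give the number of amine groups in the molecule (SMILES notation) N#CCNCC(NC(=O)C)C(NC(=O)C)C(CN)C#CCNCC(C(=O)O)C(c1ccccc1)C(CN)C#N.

Taking each segment in turn:
  N≡C: N≡C–: carbon triple-bonded to nitrogen → nitrile.
  CH2NHCH2: C–N–C with sp³ carbons and no adjacent C=O → amine (secondary).
  CH(NHCOCH3): pendant –NHC(=O)CH3: N bonded to a carbonyl → amide (not amine).
  CH(NHCOCH3): pendant –NHC(=O)CH3: N bonded to a carbonyl → amide (not amine).
  CH(CH2NH2): pendant –CH2NH2: N on sp³ C, no adjacent C=O → amine.
  C≡C: C≡C triple bond → alkyne.
  CH2NHCH2: C–N–C with sp³ carbons and no adjacent C=O → amine (secondary).
  CH(COOH): pendant –COOH: carbonyl C bonded to C and –OH → carboxylic acid.
  CH(C6H5): pendant –C6H5: benzene ring → arene.
  CH(CH2NH2): pendant –CH2NH2: N on sp³ C, no adjacent C=O → amine.
  CN: –C≡N: carbon triple-bonded to nitrogen → nitrile.
Amine appears at: CH2NHCH2, CH(CH2NH2), CH2NHCH2, CH(CH2NH2) → 4.

4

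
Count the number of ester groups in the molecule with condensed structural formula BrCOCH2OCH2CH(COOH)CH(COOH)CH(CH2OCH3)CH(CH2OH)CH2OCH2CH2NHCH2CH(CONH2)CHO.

0

Taking each segment in turn:
  BrCO: –C(=O)Br: carbonyl C bonded to C and to a halogen → acyl halide (not alkyl halide).
  CH2OCH2: C–O–C with sp³ carbons on both sides and no adjacent C=O → ether.
  CH(COOH): pendant –COOH: carbonyl C bonded to C and –OH → carboxylic acid.
  CH(COOH): pendant –COOH: carbonyl C bonded to C and –OH → carboxylic acid.
  CH(CH2OCH3): pendant –CH2OCH3: C–O–C linkage → ether.
  CH(CH2OH): pendant –CH2OH on an sp³ backbone C → alcohol.
  CH2OCH2: C–O–C with sp³ carbons on both sides and no adjacent C=O → ether.
  CH2NHCH2: C–N–C with sp³ carbons and no adjacent C=O → amine (secondary).
  CH(CONH2): pendant –CONH2: carbonyl C bonded to C and N → amide.
  CHO: terminal –CHO: carbonyl C bonded to H and C → aldehyde.
No segment is a ester: CH2OCH2 is ether, not ester; CH(COOH) is carboxylic acid, not ester; CH(COOH) is carboxylic acid, not ester. → 0.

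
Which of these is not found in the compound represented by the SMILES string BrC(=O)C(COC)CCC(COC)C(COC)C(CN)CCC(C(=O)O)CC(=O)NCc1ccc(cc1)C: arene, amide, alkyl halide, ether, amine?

alkyl halide

amine: present (CH(CH2NH2) — pendant –CH2NH2: N on sp³ C, no adjacent C=O → amine).
arene: present (C6H4 — para-disubstituted benzene ring → arene).
ether: present (CH(CH2OCH3) — pendant –CH2OCH3: C–O–C linkage → ether).
amide: present (CH2CONHCH2 — –C(=O)–N– linkage → amide (the N is not an amine)).
alkyl halide: absent. In BrCO, the halogen is on a carbonyl carbon, which makes it an acyl halide, not an alkyl halide.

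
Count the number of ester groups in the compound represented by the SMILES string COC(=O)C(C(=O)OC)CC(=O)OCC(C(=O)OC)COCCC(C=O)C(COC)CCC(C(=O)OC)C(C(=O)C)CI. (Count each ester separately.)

5

CH3O–C(=O)–: carbonyl C bonded to C and to –OCH3 → ester (not ketone + ether).
pendant –COOCH3: carbonyl C bonded to C and –OCH3 → ester.
–C(=O)–O–C with C on the carbonyl side → ester.
pendant –COOCH3: carbonyl C bonded to C and –OCH3 → ester.
C–O–C with sp³ carbons on both sides and no adjacent C=O → ether.
pendant –CHO: carbonyl C bonded to C and H → aldehyde.
pendant –CH2OCH3: C–O–C linkage → ether.
pendant –COOCH3: carbonyl C bonded to C and –OCH3 → ester.
pendant –COCH3: carbonyl C bonded to two carbons → ketone.
halogen on an sp³ carbon → alkyl halide.
Ester appears at: CH3OOC, CH(COOCH3), CH2COOCH2, CH(COOCH3), CH(COOCH3) → 5.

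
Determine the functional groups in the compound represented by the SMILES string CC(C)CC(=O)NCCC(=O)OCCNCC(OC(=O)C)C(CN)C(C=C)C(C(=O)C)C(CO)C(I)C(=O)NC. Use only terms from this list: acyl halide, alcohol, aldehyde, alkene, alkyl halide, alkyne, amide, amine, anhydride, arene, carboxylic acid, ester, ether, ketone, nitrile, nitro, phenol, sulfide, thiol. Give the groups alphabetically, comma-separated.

alcohol, alkene, alkyl halide, amide, amine, ester, ketone

Working along the chain:
  CH2CONHCH2: –C(=O)–N– linkage → amide (the N is not an amine).
  CH2COOCH2: –C(=O)–O–C with C on the carbonyl side → ester.
  CH2NHCH2: C–N–C with sp³ carbons and no adjacent C=O → amine (secondary).
  CH(OCOCH3): pendant –OC(=O)CH3: an acyloxy group → ester.
  CH(CH2NH2): pendant –CH2NH2: N on sp³ C, no adjacent C=O → amine.
  CH(CH=CH2): pendant –CH=CH2: C=C double bond → alkene.
  CH(COCH3): pendant –COCH3: carbonyl C bonded to two carbons → ketone.
  CH(CH2OH): pendant –CH2OH on an sp³ backbone C → alcohol.
  CH(I): halogen on an sp³ carbon → alkyl halide.
  CONHCH3: –C(=O)NHCH3: carbonyl C bonded to C and to N → amide (the N is not an amine).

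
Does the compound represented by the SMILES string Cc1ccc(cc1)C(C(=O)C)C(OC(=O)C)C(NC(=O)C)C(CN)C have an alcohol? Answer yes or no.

no

Reading the structure from left to right:
  C6H4: para-disubstituted benzene ring → arene.
  CH(COCH3): pendant –COCH3: carbonyl C bonded to two carbons → ketone.
  CH(OCOCH3): pendant –OC(=O)CH3: an acyloxy group → ester.
  CH(NHCOCH3): pendant –NHC(=O)CH3: N bonded to a carbonyl → amide (not amine).
  CH(CH2NH2): pendant –CH2NH2: N on sp³ C, no adjacent C=O → amine.
The groups actually present are: amide, amine, arene, ester, ketone.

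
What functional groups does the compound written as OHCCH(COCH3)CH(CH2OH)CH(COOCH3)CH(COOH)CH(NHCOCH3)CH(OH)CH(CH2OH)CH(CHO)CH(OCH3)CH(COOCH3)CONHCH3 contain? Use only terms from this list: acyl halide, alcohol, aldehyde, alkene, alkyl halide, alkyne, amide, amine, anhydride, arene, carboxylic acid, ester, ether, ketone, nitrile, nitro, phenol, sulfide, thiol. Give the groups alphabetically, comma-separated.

Taking each segment in turn:
  OHC: terminal –CHO: carbonyl C bonded to H and C → aldehyde.
  CH(COCH3): pendant –COCH3: carbonyl C bonded to two carbons → ketone.
  CH(CH2OH): pendant –CH2OH on an sp³ backbone C → alcohol.
  CH(COOCH3): pendant –COOCH3: carbonyl C bonded to C and –OCH3 → ester.
  CH(COOH): pendant –COOH: carbonyl C bonded to C and –OH → carboxylic acid.
  CH(NHCOCH3): pendant –NHC(=O)CH3: N bonded to a carbonyl → amide (not amine).
  CH(OH): –OH on an sp³ carbon → alcohol (secondary).
  CH(CH2OH): pendant –CH2OH on an sp³ backbone C → alcohol.
  CH(CHO): pendant –CHO: carbonyl C bonded to C and H → aldehyde.
  CH(OCH3): pendant –OCH3: C–O–C with sp³ C, no adjacent C=O → ether.
  CH(COOCH3): pendant –COOCH3: carbonyl C bonded to C and –OCH3 → ester.
  CONHCH3: –C(=O)NHCH3: carbonyl C bonded to C and to N → amide (the N is not an amine).

alcohol, aldehyde, amide, carboxylic acid, ester, ether, ketone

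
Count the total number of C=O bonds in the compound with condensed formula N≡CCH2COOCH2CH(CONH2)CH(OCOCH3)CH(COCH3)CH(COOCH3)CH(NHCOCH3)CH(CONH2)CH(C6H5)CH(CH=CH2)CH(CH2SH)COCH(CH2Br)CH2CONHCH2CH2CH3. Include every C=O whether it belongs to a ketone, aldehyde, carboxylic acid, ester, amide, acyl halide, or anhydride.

CH2COOCH2: ester, 1 C=O (running total 1).
CH(CONH2): amide, 1 C=O (running total 2).
CH(OCOCH3): ester, 1 C=O (running total 3).
CH(COCH3): ketone, 1 C=O (running total 4).
CH(COOCH3): ester, 1 C=O (running total 5).
CH(NHCOCH3): amide, 1 C=O (running total 6).
CH(CONH2): amide, 1 C=O (running total 7).
CO: ketone, 1 C=O (running total 8).
CH2CONHCH2: amide, 1 C=O (running total 9).

9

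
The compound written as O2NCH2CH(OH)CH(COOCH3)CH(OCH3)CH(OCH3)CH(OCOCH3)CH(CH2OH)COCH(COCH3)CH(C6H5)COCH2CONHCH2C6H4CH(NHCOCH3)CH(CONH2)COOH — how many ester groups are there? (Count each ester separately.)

Taking each segment in turn:
  O2NCH2: –NO2 on carbon → nitro group.
  CH(OH): –OH on an sp³ carbon → alcohol (secondary).
  CH(COOCH3): pendant –COOCH3: carbonyl C bonded to C and –OCH3 → ester.
  CH(OCH3): pendant –OCH3: C–O–C with sp³ C, no adjacent C=O → ether.
  CH(OCH3): pendant –OCH3: C–O–C with sp³ C, no adjacent C=O → ether.
  CH(OCOCH3): pendant –OC(=O)CH3: an acyloxy group → ester.
  CH(CH2OH): pendant –CH2OH on an sp³ backbone C → alcohol.
  CO: –C(=O)– with carbon on both sides → ketone.
  CH(COCH3): pendant –COCH3: carbonyl C bonded to two carbons → ketone.
  CH(C6H5): pendant –C6H5: benzene ring → arene.
  CO: –C(=O)– with carbon on both sides → ketone.
  CH2CONHCH2: –C(=O)–N– linkage → amide (the N is not an amine).
  C6H4: para-disubstituted benzene ring → arene.
  CH(NHCOCH3): pendant –NHC(=O)CH3: N bonded to a carbonyl → amide (not amine).
  CH(CONH2): pendant –CONH2: carbonyl C bonded to C and N → amide.
  COOH: –COOH: carbonyl C bonded to –OH and C → carboxylic acid (the –OH is not a separate alcohol).
Ester appears at: CH(COOCH3), CH(OCOCH3) → 2.

2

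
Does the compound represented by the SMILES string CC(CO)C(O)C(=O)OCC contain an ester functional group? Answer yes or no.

pendant –CH2OH on an sp³ backbone C → alcohol.
–OH on an sp³ carbon → alcohol (secondary).
–C(=O)OCH2CH3: carbonyl C bonded to C and to –OEt → ester.
The COOCH2CH3 segment supplies the ester: –C(=O)OCH2CH3: carbonyl C bonded to C and to –OEt → ester.

yes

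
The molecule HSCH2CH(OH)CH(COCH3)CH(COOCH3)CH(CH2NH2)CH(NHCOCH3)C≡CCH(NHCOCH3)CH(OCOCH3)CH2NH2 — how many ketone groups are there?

1

Taking each segment in turn:
  HSCH2: –SH on an sp³ carbon → thiol.
  CH(OH): –OH on an sp³ carbon → alcohol (secondary).
  CH(COCH3): pendant –COCH3: carbonyl C bonded to two carbons → ketone.
  CH(COOCH3): pendant –COOCH3: carbonyl C bonded to C and –OCH3 → ester.
  CH(CH2NH2): pendant –CH2NH2: N on sp³ C, no adjacent C=O → amine.
  CH(NHCOCH3): pendant –NHC(=O)CH3: N bonded to a carbonyl → amide (not amine).
  C≡C: C≡C triple bond → alkyne.
  CH(NHCOCH3): pendant –NHC(=O)CH3: N bonded to a carbonyl → amide (not amine).
  CH(OCOCH3): pendant –OC(=O)CH3: an acyloxy group → ester.
  CH2NH2: –NH2 on an sp³ carbon with no adjacent C=O → amine.
Ketone appears at: CH(COCH3) → 1.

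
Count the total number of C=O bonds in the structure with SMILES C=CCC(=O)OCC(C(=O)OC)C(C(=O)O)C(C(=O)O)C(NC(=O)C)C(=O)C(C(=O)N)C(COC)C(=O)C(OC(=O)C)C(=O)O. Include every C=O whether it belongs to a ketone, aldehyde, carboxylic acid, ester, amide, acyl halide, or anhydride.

CH2COOCH2: ester, 1 C=O (running total 1).
CH(COOCH3): ester, 1 C=O (running total 2).
CH(COOH): carboxylic acid, 1 C=O (running total 3).
CH(COOH): carboxylic acid, 1 C=O (running total 4).
CH(NHCOCH3): amide, 1 C=O (running total 5).
CO: ketone, 1 C=O (running total 6).
CH(CONH2): amide, 1 C=O (running total 7).
CO: ketone, 1 C=O (running total 8).
CH(OCOCH3): ester, 1 C=O (running total 9).
COOH: carboxylic acid, 1 C=O (running total 10).

10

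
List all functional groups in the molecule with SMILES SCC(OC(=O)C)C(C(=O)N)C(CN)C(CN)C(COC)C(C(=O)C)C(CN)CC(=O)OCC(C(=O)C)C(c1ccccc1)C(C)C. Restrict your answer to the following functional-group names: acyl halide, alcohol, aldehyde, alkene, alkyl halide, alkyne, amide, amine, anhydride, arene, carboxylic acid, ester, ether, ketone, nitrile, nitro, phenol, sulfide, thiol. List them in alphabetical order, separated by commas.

Reading the structure from left to right:
  HSCH2: –SH on an sp³ carbon → thiol.
  CH(OCOCH3): pendant –OC(=O)CH3: an acyloxy group → ester.
  CH(CONH2): pendant –CONH2: carbonyl C bonded to C and N → amide.
  CH(CH2NH2): pendant –CH2NH2: N on sp³ C, no adjacent C=O → amine.
  CH(CH2NH2): pendant –CH2NH2: N on sp³ C, no adjacent C=O → amine.
  CH(CH2OCH3): pendant –CH2OCH3: C–O–C linkage → ether.
  CH(COCH3): pendant –COCH3: carbonyl C bonded to two carbons → ketone.
  CH(CH2NH2): pendant –CH2NH2: N on sp³ C, no adjacent C=O → amine.
  CH2COOCH2: –C(=O)–O–C with C on the carbonyl side → ester.
  CH(COCH3): pendant –COCH3: carbonyl C bonded to two carbons → ketone.
  CH(C6H5): pendant –C6H5: benzene ring → arene.

amide, amine, arene, ester, ether, ketone, thiol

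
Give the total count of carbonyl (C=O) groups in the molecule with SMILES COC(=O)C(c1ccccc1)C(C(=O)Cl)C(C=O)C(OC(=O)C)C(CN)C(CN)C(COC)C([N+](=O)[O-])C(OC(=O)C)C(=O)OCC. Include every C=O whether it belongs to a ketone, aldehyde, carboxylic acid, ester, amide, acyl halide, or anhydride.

CH3OOC: ester, 1 C=O (running total 1).
CH(COCl): acyl halide, 1 C=O (running total 2).
CH(CHO): aldehyde, 1 C=O (running total 3).
CH(OCOCH3): ester, 1 C=O (running total 4).
CH(OCOCH3): ester, 1 C=O (running total 5).
COOCH2CH3: ester, 1 C=O (running total 6).

6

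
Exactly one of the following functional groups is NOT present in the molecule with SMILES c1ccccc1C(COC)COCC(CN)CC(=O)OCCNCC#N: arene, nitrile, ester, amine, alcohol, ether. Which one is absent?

ester: present (CH2COOCH2 — –C(=O)–O–C with C on the carbonyl side → ester).
ether: present (CH(CH2OCH3) — pendant –CH2OCH3: C–O–C linkage → ether).
arene: present (C6H5 — C6H5– phenyl ring → arene).
amine: present (CH(CH2NH2) — pendant –CH2NH2: N on sp³ C, no adjacent C=O → amine).
nitrile: present (CN — –C≡N: carbon triple-bonded to nitrogen → nitrile).
alcohol: no segment matches this pattern.

alcohol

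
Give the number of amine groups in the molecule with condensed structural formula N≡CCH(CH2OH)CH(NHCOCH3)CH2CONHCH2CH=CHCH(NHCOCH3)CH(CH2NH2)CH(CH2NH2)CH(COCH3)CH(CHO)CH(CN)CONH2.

Working along the chain:
  N≡C: N≡C–: carbon triple-bonded to nitrogen → nitrile.
  CH(CH2OH): pendant –CH2OH on an sp³ backbone C → alcohol.
  CH(NHCOCH3): pendant –NHC(=O)CH3: N bonded to a carbonyl → amide (not amine).
  CH2CONHCH2: –C(=O)–N– linkage → amide (the N is not an amine).
  CH=CH: C=C double bond → alkene.
  CH(NHCOCH3): pendant –NHC(=O)CH3: N bonded to a carbonyl → amide (not amine).
  CH(CH2NH2): pendant –CH2NH2: N on sp³ C, no adjacent C=O → amine.
  CH(CH2NH2): pendant –CH2NH2: N on sp³ C, no adjacent C=O → amine.
  CH(COCH3): pendant –COCH3: carbonyl C bonded to two carbons → ketone.
  CH(CHO): pendant –CHO: carbonyl C bonded to C and H → aldehyde.
  CH(CN): pendant –C≡N: nitrile.
  CONH2: –C(=O)NH2: carbonyl C bonded to C and to N → amide (the N is not a separate amine).
Amine appears at: CH(CH2NH2), CH(CH2NH2) → 2.

2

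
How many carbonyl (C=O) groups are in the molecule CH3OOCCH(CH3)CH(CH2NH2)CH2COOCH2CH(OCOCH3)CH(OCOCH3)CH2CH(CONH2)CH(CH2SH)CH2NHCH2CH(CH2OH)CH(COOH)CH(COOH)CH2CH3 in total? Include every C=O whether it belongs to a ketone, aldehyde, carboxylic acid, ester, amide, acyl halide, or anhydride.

7

CH3OOC: ester, 1 C=O (running total 1).
CH2COOCH2: ester, 1 C=O (running total 2).
CH(OCOCH3): ester, 1 C=O (running total 3).
CH(OCOCH3): ester, 1 C=O (running total 4).
CH(CONH2): amide, 1 C=O (running total 5).
CH(COOH): carboxylic acid, 1 C=O (running total 6).
CH(COOH): carboxylic acid, 1 C=O (running total 7).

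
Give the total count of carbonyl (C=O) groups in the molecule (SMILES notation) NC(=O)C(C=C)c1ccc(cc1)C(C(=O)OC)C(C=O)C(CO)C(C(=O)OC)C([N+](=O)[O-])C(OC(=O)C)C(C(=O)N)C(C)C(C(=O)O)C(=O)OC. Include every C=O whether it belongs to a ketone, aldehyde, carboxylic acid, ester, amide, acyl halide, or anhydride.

8

H2NCO: amide, 1 C=O (running total 1).
CH(COOCH3): ester, 1 C=O (running total 2).
CH(CHO): aldehyde, 1 C=O (running total 3).
CH(COOCH3): ester, 1 C=O (running total 4).
CH(OCOCH3): ester, 1 C=O (running total 5).
CH(CONH2): amide, 1 C=O (running total 6).
CH(COOH): carboxylic acid, 1 C=O (running total 7).
COOCH3: ester, 1 C=O (running total 8).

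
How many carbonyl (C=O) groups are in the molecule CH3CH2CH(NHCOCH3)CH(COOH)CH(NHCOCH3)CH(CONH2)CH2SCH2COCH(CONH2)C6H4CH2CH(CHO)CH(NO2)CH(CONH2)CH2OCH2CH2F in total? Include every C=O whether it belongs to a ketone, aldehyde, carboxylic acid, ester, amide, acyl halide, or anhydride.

CH(NHCOCH3): amide, 1 C=O (running total 1).
CH(COOH): carboxylic acid, 1 C=O (running total 2).
CH(NHCOCH3): amide, 1 C=O (running total 3).
CH(CONH2): amide, 1 C=O (running total 4).
CO: ketone, 1 C=O (running total 5).
CH(CONH2): amide, 1 C=O (running total 6).
CH(CHO): aldehyde, 1 C=O (running total 7).
CH(CONH2): amide, 1 C=O (running total 8).

8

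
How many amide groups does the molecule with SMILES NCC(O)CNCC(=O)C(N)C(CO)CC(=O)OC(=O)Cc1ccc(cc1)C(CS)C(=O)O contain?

–NH2 on an sp³ carbon with no adjacent C=O → amine.
–OH on an sp³ carbon → alcohol (secondary).
C–N–C with sp³ carbons and no adjacent C=O → amine (secondary).
–C(=O)– with carbon on both sides → ketone.
–NH2 on an sp³ carbon with no adjacent C=O → amine.
pendant –CH2OH on an sp³ backbone C → alcohol.
two acyl groups sharing one oxygen, –C(=O)–O–C(=O)– → anhydride.
para-disubstituted benzene ring → arene.
pendant –CH2SH → thiol.
–COOH: carbonyl C bonded to –OH and C → carboxylic acid (the –OH is not a separate alcohol).
No segment is a amide: H2NCH2 is amine, not amide; CH2NHCH2 is amine, not amide; CH(NH2) is amine, not amide. → 0.

0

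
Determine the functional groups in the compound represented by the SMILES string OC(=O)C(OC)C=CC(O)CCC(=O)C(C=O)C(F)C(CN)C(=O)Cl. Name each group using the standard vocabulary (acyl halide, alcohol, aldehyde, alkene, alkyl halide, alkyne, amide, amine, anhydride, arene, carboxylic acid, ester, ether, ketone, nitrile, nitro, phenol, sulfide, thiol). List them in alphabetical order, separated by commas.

Reading the structure from left to right:
  HOOC: –COOH: carbonyl C bonded to –OH and C → carboxylic acid (the –OH is not a separate alcohol).
  CH(OCH3): pendant –OCH3: C–O–C with sp³ C, no adjacent C=O → ether.
  CH=CH: C=C double bond → alkene.
  CH(OH): –OH on an sp³ carbon → alcohol (secondary).
  CO: –C(=O)– with carbon on both sides → ketone.
  CH(CHO): pendant –CHO: carbonyl C bonded to C and H → aldehyde.
  CH(F): halogen on an sp³ carbon → alkyl halide.
  CH(CH2NH2): pendant –CH2NH2: N on sp³ C, no adjacent C=O → amine.
  COCl: –C(=O)Cl: carbonyl C bonded to C and to a halogen → acyl halide (not alkyl halide).

acyl halide, alcohol, aldehyde, alkene, alkyl halide, amine, carboxylic acid, ether, ketone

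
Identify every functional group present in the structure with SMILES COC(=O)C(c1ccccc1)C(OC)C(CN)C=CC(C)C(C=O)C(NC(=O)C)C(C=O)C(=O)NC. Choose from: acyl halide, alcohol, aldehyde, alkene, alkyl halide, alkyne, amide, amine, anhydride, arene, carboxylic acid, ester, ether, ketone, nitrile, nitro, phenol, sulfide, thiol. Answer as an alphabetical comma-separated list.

aldehyde, alkene, amide, amine, arene, ester, ether

Taking each segment in turn:
  CH3OOC: CH3O–C(=O)–: carbonyl C bonded to C and to –OCH3 → ester (not ketone + ether).
  CH(C6H5): pendant –C6H5: benzene ring → arene.
  CH(OCH3): pendant –OCH3: C–O–C with sp³ C, no adjacent C=O → ether.
  CH(CH2NH2): pendant –CH2NH2: N on sp³ C, no adjacent C=O → amine.
  CH=CH: C=C double bond → alkene.
  CH(CHO): pendant –CHO: carbonyl C bonded to C and H → aldehyde.
  CH(NHCOCH3): pendant –NHC(=O)CH3: N bonded to a carbonyl → amide (not amine).
  CH(CHO): pendant –CHO: carbonyl C bonded to C and H → aldehyde.
  CONHCH3: –C(=O)NHCH3: carbonyl C bonded to C and to N → amide (the N is not an amine).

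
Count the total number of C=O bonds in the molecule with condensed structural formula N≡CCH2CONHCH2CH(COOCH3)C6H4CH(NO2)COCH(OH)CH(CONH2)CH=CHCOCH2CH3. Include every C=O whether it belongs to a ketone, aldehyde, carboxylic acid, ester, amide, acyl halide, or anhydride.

5

CH2CONHCH2: amide, 1 C=O (running total 1).
CH(COOCH3): ester, 1 C=O (running total 2).
CO: ketone, 1 C=O (running total 3).
CH(CONH2): amide, 1 C=O (running total 4).
CO: ketone, 1 C=O (running total 5).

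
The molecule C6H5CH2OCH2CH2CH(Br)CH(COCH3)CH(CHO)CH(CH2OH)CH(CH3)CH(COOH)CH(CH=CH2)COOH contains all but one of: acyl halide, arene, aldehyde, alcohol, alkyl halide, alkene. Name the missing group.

acyl halide

alkene: present (CH(CH=CH2) — pendant –CH=CH2: C=C double bond → alkene).
alkyl halide: present (CH(Br) — halogen on an sp³ carbon → alkyl halide).
aldehyde: present (CH(CHO) — pendant –CHO: carbonyl C bonded to C and H → aldehyde).
arene: present (C6H5 — C6H5– phenyl ring → arene).
alcohol: present (CH(CH2OH) — pendant –CH2OH on an sp³ backbone C → alcohol).
acyl halide: no segment matches this pattern.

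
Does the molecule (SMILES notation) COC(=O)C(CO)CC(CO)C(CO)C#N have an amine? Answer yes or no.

no

CH3O–C(=O)–: carbonyl C bonded to C and to –OCH3 → ester (not ketone + ether).
pendant –CH2OH on an sp³ backbone C → alcohol.
pendant –CH2OH on an sp³ backbone C → alcohol.
pendant –CH2OH on an sp³ backbone C → alcohol.
–C≡N: carbon triple-bonded to nitrogen → nitrile.
The groups actually present are: alcohol, ester, nitrile.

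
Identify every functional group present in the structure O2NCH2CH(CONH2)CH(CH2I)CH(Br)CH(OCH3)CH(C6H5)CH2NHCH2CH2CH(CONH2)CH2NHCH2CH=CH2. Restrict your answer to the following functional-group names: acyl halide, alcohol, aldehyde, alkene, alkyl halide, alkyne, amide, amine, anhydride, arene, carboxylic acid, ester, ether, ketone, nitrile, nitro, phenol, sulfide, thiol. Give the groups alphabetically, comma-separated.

alkene, alkyl halide, amide, amine, arene, ether, nitro

Taking each segment in turn:
  O2NCH2: –NO2 on carbon → nitro group.
  CH(CONH2): pendant –CONH2: carbonyl C bonded to C and N → amide.
  CH(CH2I): pendant –CH2X: halogen on sp³ carbon → alkyl halide.
  CH(Br): halogen on an sp³ carbon → alkyl halide.
  CH(OCH3): pendant –OCH3: C–O–C with sp³ C, no adjacent C=O → ether.
  CH(C6H5): pendant –C6H5: benzene ring → arene.
  CH2NHCH2: C–N–C with sp³ carbons and no adjacent C=O → amine (secondary).
  CH(CONH2): pendant –CONH2: carbonyl C bonded to C and N → amide.
  CH2NHCH2: C–N–C with sp³ carbons and no adjacent C=O → amine (secondary).
  CH=CH2: C=C double bond → alkene.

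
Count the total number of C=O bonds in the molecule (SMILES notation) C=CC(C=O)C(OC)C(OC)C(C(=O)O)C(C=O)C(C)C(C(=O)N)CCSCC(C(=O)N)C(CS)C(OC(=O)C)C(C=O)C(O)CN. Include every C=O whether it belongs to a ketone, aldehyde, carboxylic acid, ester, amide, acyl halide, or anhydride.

7

CH(CHO): aldehyde, 1 C=O (running total 1).
CH(COOH): carboxylic acid, 1 C=O (running total 2).
CH(CHO): aldehyde, 1 C=O (running total 3).
CH(CONH2): amide, 1 C=O (running total 4).
CH(CONH2): amide, 1 C=O (running total 5).
CH(OCOCH3): ester, 1 C=O (running total 6).
CH(CHO): aldehyde, 1 C=O (running total 7).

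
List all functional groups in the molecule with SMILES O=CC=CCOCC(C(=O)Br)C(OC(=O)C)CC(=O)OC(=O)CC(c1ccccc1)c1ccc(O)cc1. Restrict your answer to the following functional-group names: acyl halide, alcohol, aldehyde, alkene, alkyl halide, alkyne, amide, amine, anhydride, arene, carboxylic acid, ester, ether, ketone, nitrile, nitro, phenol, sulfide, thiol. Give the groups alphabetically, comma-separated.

Taking each segment in turn:
  OHC: terminal –CHO: carbonyl C bonded to H and C → aldehyde.
  CH=CH: C=C double bond → alkene.
  CH2OCH2: C–O–C with sp³ carbons on both sides and no adjacent C=O → ether.
  CH(COBr): pendant –C(=O)X: carbonyl C bonded to C and halogen → acyl halide.
  CH(OCOCH3): pendant –OC(=O)CH3: an acyloxy group → ester.
  CH2CO-O-COCH2: two acyl groups sharing one oxygen, –C(=O)–O–C(=O)– → anhydride.
  CH(C6H5): pendant –C6H5: benzene ring → arene.
  C6H4OH: –OH attached directly to an aromatic ring → phenol (not alcohol); the ring itself is an arene.

acyl halide, aldehyde, alkene, anhydride, arene, ester, ether, phenol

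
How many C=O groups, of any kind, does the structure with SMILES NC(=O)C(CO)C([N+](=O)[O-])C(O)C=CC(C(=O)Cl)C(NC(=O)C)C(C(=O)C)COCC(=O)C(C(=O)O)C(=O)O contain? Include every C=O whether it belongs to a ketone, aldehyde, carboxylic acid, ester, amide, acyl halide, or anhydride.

H2NCO: amide, 1 C=O (running total 1).
CH(COCl): acyl halide, 1 C=O (running total 2).
CH(NHCOCH3): amide, 1 C=O (running total 3).
CH(COCH3): ketone, 1 C=O (running total 4).
CO: ketone, 1 C=O (running total 5).
CH(COOH): carboxylic acid, 1 C=O (running total 6).
COOH: carboxylic acid, 1 C=O (running total 7).

7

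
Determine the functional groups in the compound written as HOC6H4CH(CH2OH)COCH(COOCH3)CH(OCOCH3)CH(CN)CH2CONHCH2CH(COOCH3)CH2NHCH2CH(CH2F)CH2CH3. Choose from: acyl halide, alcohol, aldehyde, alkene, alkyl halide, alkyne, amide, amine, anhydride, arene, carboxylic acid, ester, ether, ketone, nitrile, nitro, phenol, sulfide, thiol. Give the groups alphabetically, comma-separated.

alcohol, alkyl halide, amide, amine, arene, ester, ketone, nitrile, phenol

–OH attached directly to an aromatic ring → phenol (not alcohol); the ring itself is an arene.
pendant –CH2OH on an sp³ backbone C → alcohol.
–C(=O)– with carbon on both sides → ketone.
pendant –COOCH3: carbonyl C bonded to C and –OCH3 → ester.
pendant –OC(=O)CH3: an acyloxy group → ester.
pendant –C≡N: nitrile.
–C(=O)–N– linkage → amide (the N is not an amine).
pendant –COOCH3: carbonyl C bonded to C and –OCH3 → ester.
C–N–C with sp³ carbons and no adjacent C=O → amine (secondary).
pendant –CH2X: halogen on sp³ carbon → alkyl halide.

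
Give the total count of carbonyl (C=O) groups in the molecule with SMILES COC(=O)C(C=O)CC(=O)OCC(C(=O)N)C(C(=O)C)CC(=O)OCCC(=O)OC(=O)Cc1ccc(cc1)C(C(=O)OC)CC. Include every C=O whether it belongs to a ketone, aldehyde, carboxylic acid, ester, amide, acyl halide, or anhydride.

CH3OOC: ester, 1 C=O (running total 1).
CH(CHO): aldehyde, 1 C=O (running total 2).
CH2COOCH2: ester, 1 C=O (running total 3).
CH(CONH2): amide, 1 C=O (running total 4).
CH(COCH3): ketone, 1 C=O (running total 5).
CH2COOCH2: ester, 1 C=O (running total 6).
CH2CO-O-COCH2: anhydride, 2 C=O (running total 8).
CH(COOCH3): ester, 1 C=O (running total 9).

9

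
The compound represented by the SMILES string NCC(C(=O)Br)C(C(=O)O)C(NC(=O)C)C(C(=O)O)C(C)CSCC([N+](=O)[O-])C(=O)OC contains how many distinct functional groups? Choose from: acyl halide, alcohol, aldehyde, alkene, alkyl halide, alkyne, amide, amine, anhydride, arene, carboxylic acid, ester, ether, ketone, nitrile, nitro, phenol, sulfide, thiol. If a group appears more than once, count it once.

–NH2 on an sp³ carbon with no adjacent C=O → amine.
pendant –C(=O)X: carbonyl C bonded to C and halogen → acyl halide.
pendant –COOH: carbonyl C bonded to C and –OH → carboxylic acid.
pendant –NHC(=O)CH3: N bonded to a carbonyl → amide (not amine).
pendant –COOH: carbonyl C bonded to C and –OH → carboxylic acid.
C–S–C linkage → sulfide (thioether).
–NO2 on an sp³ carbon → nitro (the N=O is not a carbonyl).
–C(=O)OCH3: carbonyl C bonded to C and to –OCH3 → ester (not ketone + ether).
Distinct types present: acyl halide, amide, amine, carboxylic acid, ester, nitro, sulfide.

7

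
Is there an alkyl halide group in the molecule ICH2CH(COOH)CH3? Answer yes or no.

yes

halogen on an sp³ carbon → alkyl halide.
pendant –COOH: carbonyl C bonded to C and –OH → carboxylic acid.
The ICH2 segment supplies the alkyl halide: halogen on an sp³ carbon → alkyl halide.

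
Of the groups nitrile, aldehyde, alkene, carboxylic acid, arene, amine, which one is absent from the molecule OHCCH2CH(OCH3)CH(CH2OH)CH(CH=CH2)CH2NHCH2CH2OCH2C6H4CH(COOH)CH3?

carboxylic acid: present (CH(COOH) — pendant –COOH: carbonyl C bonded to C and –OH → carboxylic acid).
amine: present (CH2NHCH2 — C–N–C with sp³ carbons and no adjacent C=O → amine (secondary)).
aldehyde: present (OHC — terminal –CHO: carbonyl C bonded to H and C → aldehyde).
alkene: present (CH(CH=CH2) — pendant –CH=CH2: C=C double bond → alkene).
arene: present (C6H4 — para-disubstituted benzene ring → arene).
nitrile: no segment matches this pattern.

nitrile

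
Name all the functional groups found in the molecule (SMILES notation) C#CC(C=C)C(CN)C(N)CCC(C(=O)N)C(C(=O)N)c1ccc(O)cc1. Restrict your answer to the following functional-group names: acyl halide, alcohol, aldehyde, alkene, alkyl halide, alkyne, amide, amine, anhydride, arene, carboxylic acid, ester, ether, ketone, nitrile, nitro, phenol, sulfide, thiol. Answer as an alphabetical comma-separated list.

alkene, alkyne, amide, amine, arene, phenol

Taking each segment in turn:
  HC≡C: C≡C triple bond → alkyne.
  CH(CH=CH2): pendant –CH=CH2: C=C double bond → alkene.
  CH(CH2NH2): pendant –CH2NH2: N on sp³ C, no adjacent C=O → amine.
  CH(NH2): –NH2 on an sp³ carbon with no adjacent C=O → amine.
  CH(CONH2): pendant –CONH2: carbonyl C bonded to C and N → amide.
  CH(CONH2): pendant –CONH2: carbonyl C bonded to C and N → amide.
  C6H4OH: –OH attached directly to an aromatic ring → phenol (not alcohol); the ring itself is an arene.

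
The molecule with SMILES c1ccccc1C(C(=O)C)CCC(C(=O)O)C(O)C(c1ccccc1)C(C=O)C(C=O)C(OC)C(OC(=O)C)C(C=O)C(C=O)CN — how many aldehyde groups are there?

4

C6H5– phenyl ring → arene.
pendant –COCH3: carbonyl C bonded to two carbons → ketone.
pendant –COOH: carbonyl C bonded to C and –OH → carboxylic acid.
–OH on an sp³ carbon → alcohol (secondary).
pendant –C6H5: benzene ring → arene.
pendant –CHO: carbonyl C bonded to C and H → aldehyde.
pendant –CHO: carbonyl C bonded to C and H → aldehyde.
pendant –OCH3: C–O–C with sp³ C, no adjacent C=O → ether.
pendant –OC(=O)CH3: an acyloxy group → ester.
pendant –CHO: carbonyl C bonded to C and H → aldehyde.
pendant –CHO: carbonyl C bonded to C and H → aldehyde.
–NH2 on an sp³ carbon with no adjacent C=O → amine.
Aldehyde appears at: CH(CHO), CH(CHO), CH(CHO), CH(CHO) → 4.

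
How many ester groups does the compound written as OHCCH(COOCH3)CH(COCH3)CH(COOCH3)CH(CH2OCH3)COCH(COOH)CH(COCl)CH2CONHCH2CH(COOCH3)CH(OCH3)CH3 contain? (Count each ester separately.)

3

terminal –CHO: carbonyl C bonded to H and C → aldehyde.
pendant –COOCH3: carbonyl C bonded to C and –OCH3 → ester.
pendant –COCH3: carbonyl C bonded to two carbons → ketone.
pendant –COOCH3: carbonyl C bonded to C and –OCH3 → ester.
pendant –CH2OCH3: C–O–C linkage → ether.
–C(=O)– with carbon on both sides → ketone.
pendant –COOH: carbonyl C bonded to C and –OH → carboxylic acid.
pendant –C(=O)X: carbonyl C bonded to C and halogen → acyl halide.
–C(=O)–N– linkage → amide (the N is not an amine).
pendant –COOCH3: carbonyl C bonded to C and –OCH3 → ester.
pendant –OCH3: C–O–C with sp³ C, no adjacent C=O → ether.
Ester appears at: CH(COOCH3), CH(COOCH3), CH(COOCH3) → 3.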